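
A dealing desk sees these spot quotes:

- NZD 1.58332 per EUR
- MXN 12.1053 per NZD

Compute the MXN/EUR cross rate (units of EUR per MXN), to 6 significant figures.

MXN/EUR = 0.0521742

1 MXN ÷ 12.1053 = 0.0826084 NZD
0.0826084 NZD ÷ 1.58332 = 0.0521742 EUR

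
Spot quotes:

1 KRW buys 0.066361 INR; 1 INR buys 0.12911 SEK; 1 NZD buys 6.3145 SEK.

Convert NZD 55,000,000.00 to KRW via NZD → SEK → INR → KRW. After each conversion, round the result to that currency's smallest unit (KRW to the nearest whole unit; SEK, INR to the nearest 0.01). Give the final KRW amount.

KRW 40,534,876,497

NZD 55,000,000.00 × 6.3145 = SEK 347,297,500.00
SEK 347,297,500.00 ÷ 0.12911 = INR 2,689,934,939.20
INR 2,689,934,939.20 ÷ 0.066361 = KRW 40,534,876,497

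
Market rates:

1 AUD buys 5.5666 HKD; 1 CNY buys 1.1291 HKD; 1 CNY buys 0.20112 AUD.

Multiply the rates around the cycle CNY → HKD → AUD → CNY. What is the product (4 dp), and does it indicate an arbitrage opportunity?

1.0085 (arbitrage exists)

Around CNY → HKD → AUD → CNY: 1 × 1.1291 ÷ 5.5666 ÷ 0.20112 = 1.008526
Product > 1; profitable direction is CNY → HKD → AUD → CNY.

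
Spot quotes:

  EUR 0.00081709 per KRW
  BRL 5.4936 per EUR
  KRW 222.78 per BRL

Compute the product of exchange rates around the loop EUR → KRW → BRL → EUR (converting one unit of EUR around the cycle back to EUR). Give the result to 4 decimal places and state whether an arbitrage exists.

Around EUR → KRW → BRL → EUR: 1 ÷ 0.00081709 ÷ 222.78 ÷ 5.4936 = 0.999993
Product ≈ 1 (deviation 0.001%, within rounding noise).

1.0000 (no arbitrage)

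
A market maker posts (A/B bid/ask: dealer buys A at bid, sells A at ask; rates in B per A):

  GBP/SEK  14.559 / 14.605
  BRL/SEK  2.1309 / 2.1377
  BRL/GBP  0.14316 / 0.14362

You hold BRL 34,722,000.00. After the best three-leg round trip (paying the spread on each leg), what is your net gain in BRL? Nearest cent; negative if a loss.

Net profit: BRL 551,724.49

Best loop BRL → SEK → GBP → BRL:
BRL 34,722,000.00 × 2.1309 (sell BRL at bid) = SEK 73,989,109.80
SEK 73,989,109.80 ÷ 14.605 (buy GBP at ask) = GBP 5,066,012.31
GBP 5,066,012.31 ÷ 0.14362 (buy BRL at ask) = BRL 35,273,724.49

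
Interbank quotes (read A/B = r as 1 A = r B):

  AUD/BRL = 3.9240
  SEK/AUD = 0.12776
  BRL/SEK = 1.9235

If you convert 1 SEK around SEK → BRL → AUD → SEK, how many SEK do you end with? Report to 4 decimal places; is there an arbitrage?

Around SEK → BRL → AUD → SEK: 1 ÷ 1.9235 ÷ 3.9240 ÷ 0.12776 = 1.037012
Product > 1; profitable direction is SEK → BRL → AUD → SEK.

1.0370 (arbitrage exists)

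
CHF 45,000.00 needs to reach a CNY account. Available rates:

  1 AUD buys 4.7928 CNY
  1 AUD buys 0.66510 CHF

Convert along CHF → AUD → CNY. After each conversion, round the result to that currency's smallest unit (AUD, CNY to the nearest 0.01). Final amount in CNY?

CHF 45,000.00 ÷ 0.66510 = AUD 67,659.00
AUD 67,659.00 × 4.7928 = CNY 324,276.06

CNY 324,276.06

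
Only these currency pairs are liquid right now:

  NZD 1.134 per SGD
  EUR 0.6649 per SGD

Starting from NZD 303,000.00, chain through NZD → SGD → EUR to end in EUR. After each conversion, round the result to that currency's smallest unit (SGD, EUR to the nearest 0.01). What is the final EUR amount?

NZD 303,000.00 ÷ 1.134 = SGD 267,195.77
SGD 267,195.77 × 0.6649 = EUR 177,658.47

EUR 177,658.47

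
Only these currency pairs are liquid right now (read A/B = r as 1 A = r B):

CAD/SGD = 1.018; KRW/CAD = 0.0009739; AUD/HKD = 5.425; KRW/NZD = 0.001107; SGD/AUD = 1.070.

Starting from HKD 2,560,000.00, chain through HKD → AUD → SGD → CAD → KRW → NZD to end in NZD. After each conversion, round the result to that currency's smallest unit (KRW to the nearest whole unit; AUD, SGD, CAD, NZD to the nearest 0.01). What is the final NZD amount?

HKD 2,560,000.00 ÷ 5.425 = AUD 471,889.40
AUD 471,889.40 ÷ 1.070 = SGD 441,018.13
SGD 441,018.13 ÷ 1.018 = CAD 433,220.17
CAD 433,220.17 ÷ 0.0009739 = KRW 444,830,239
KRW 444,830,239 × 0.001107 = NZD 492,427.07

NZD 492,427.07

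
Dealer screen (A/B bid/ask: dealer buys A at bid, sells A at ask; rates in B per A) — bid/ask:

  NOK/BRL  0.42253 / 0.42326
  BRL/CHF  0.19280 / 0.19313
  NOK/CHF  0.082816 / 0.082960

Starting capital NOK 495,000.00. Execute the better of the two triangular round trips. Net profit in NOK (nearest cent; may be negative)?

Net profit: NOK 6,490.24

Best loop NOK → CHF → BRL → NOK:
NOK 495,000.00 × 0.082816 (sell NOK at bid) = CHF 40,993.92
CHF 40,993.92 ÷ 0.19313 (buy BRL at ask) = BRL 212,260.76
BRL 212,260.76 ÷ 0.42326 (buy NOK at ask) = NOK 501,490.24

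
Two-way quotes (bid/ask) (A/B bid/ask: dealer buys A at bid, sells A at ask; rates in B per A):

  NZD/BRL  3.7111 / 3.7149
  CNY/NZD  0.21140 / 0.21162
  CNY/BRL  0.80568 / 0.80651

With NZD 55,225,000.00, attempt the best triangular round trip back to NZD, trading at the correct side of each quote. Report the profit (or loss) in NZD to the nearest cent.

Best loop NZD → CNY → BRL → NZD:
NZD 55,225,000.00 ÷ 0.21162 (buy CNY at ask) = CNY 260,963,046.97
CNY 260,963,046.97 × 0.80568 (sell CNY at bid) = BRL 210,252,707.68
BRL 210,252,707.68 ÷ 3.7149 (buy NZD at ask) = NZD 56,597,137.93

Net profit: NZD 1,372,137.93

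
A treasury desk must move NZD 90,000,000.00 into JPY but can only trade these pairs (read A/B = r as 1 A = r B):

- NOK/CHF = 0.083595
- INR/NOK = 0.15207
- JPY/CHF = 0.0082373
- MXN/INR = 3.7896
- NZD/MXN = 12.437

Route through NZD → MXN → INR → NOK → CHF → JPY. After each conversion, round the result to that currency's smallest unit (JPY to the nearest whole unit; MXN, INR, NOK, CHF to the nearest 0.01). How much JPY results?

NZD 90,000,000.00 × 12.437 = MXN 1,119,330,000.00
MXN 1,119,330,000.00 × 3.7896 = INR 4,241,812,968.00
INR 4,241,812,968.00 × 0.15207 = NOK 645,052,498.04
NOK 645,052,498.04 × 0.083595 = CHF 53,923,163.57
CHF 53,923,163.57 ÷ 0.0082373 = JPY 6,546,218,247

JPY 6,546,218,247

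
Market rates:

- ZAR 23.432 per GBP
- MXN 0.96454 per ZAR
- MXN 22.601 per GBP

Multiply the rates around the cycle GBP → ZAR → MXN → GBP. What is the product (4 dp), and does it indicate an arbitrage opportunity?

Around GBP → ZAR → MXN → GBP: 1 × 23.432 × 0.96454 ÷ 22.601 = 1.000004
Product ≈ 1 (deviation 0.000%, within rounding noise).

1.0000 (no arbitrage)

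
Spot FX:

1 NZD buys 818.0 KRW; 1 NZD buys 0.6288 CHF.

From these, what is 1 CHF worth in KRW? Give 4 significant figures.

CHF/KRW = 1301

1 CHF ÷ 0.6288 = 1.59033 NZD
1.59033 NZD × 818.0 = 1300.89 KRW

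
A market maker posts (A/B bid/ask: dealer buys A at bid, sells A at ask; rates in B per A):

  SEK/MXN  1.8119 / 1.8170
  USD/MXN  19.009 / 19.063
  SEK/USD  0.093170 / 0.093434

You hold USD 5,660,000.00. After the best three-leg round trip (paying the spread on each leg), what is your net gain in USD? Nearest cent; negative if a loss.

Net profit: USD 97,772.04

Best loop USD → SEK → MXN → USD:
USD 5,660,000.00 ÷ 0.093434 (buy SEK at ask) = SEK 60,577,519.96
SEK 60,577,519.96 × 1.8119 (sell SEK at bid) = MXN 109,760,408.42
MXN 109,760,408.42 ÷ 19.063 (buy USD at ask) = USD 5,757,772.04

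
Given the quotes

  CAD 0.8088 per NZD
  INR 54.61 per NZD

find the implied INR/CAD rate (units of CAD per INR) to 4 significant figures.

INR/CAD = 0.01481

1 INR ÷ 54.61 = 0.0183117 NZD
0.0183117 NZD × 0.8088 = 0.0148105 CAD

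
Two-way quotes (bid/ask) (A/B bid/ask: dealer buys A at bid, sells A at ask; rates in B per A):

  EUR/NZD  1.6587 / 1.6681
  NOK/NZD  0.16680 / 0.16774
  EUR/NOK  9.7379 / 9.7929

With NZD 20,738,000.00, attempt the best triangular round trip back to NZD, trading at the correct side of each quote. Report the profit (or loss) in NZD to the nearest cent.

Net profit: NZD 202,485.98

Best loop NZD → NOK → EUR → NZD:
NZD 20,738,000.00 ÷ 0.16774 (buy NOK at ask) = NOK 123,631,811.14
NOK 123,631,811.14 ÷ 9.7929 (buy EUR at ask) = EUR 12,624,637.35
EUR 12,624,637.35 × 1.6587 (sell EUR at bid) = NZD 20,940,485.98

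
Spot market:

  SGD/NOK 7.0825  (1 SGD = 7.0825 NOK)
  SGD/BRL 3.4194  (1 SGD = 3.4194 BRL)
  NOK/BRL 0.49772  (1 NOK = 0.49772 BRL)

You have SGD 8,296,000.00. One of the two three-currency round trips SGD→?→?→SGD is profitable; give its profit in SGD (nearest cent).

Profit: SGD 256,449.37

Profitable loop is SGD → NOK → BRL → SGD:
SGD 8,296,000.00 × 7.0825 = NOK 58,756,420.00
NOK 58,756,420.00 × 0.49772 = BRL 29,244,245.36
BRL 29,244,245.36 ÷ 3.4194 = SGD 8,552,449.37
Profit = SGD 8,552,449.37 − SGD 8,296,000.00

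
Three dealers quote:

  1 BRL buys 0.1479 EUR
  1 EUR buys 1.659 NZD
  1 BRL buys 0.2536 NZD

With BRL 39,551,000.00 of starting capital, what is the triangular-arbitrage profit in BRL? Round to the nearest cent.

Profit: BRL 1,327,237.05

Profitable loop is BRL → NZD → EUR → BRL:
BRL 39,551,000.00 × 0.2536 = NZD 10,030,133.60
NZD 10,030,133.60 ÷ 1.659 = EUR 6,045,891.26
EUR 6,045,891.26 ÷ 0.1479 = BRL 40,878,237.05
Profit = BRL 40,878,237.05 − BRL 39,551,000.00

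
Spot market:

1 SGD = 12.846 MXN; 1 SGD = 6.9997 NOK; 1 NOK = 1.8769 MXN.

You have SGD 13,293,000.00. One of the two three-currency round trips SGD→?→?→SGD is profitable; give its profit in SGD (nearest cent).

Profitable loop is SGD → NOK → MXN → SGD:
SGD 13,293,000.00 × 6.9997 = NOK 93,047,012.10
NOK 93,047,012.10 × 1.8769 = MXN 174,639,937.01
MXN 174,639,937.01 ÷ 12.846 = SGD 13,594,888.45
Profit = SGD 13,594,888.45 − SGD 13,293,000.00

Profit: SGD 301,888.45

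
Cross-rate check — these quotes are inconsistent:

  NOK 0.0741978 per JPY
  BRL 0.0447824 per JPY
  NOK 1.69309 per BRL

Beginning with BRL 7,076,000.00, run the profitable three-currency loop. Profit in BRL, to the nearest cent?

Profitable loop is BRL → NOK → JPY → BRL:
BRL 7,076,000.00 × 1.69309 = NOK 11,980,304.84
NOK 11,980,304.84 ÷ 0.0741978 = JPY 161,464,421
JPY 161,464,421 × 0.0447824 = BRL 7,230,764.30
Profit = BRL 7,230,764.30 − BRL 7,076,000.00

Profit: BRL 154,764.30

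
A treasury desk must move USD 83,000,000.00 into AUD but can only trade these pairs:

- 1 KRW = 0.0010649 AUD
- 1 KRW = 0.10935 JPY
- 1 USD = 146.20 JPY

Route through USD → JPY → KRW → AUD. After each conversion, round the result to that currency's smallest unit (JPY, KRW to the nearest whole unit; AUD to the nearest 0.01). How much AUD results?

USD 83,000,000.00 × 146.20 = JPY 12,134,600,000
JPY 12,134,600,000 ÷ 0.10935 = KRW 110,970,278,921
KRW 110,970,278,921 × 0.0010649 = AUD 118,172,250.02

AUD 118,172,250.02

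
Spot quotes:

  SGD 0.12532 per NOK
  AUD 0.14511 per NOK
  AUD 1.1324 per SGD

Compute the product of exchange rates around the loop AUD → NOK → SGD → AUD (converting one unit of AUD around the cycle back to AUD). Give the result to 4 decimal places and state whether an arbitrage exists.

0.9780 (arbitrage exists)

Around AUD → NOK → SGD → AUD: 1 ÷ 0.14511 × 0.12532 × 1.1324 = 0.977964
Product < 1; profitable direction is AUD → SGD → NOK → AUD.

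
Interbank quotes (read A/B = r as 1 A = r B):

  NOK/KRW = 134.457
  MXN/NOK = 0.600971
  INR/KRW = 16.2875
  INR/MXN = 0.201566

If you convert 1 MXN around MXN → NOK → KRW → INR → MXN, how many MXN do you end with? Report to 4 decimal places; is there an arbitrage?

Around MXN → NOK → KRW → INR → MXN: 1 × 0.600971 × 134.457 ÷ 16.2875 × 0.201566 = 0.999999
Product ≈ 1 (deviation 0.000%, within rounding noise).

1.0000 (no arbitrage)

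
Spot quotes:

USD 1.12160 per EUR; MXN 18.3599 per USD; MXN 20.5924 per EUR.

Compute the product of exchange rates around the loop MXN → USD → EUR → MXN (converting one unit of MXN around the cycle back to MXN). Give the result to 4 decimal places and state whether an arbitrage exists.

Around MXN → USD → EUR → MXN: 1 ÷ 18.3599 ÷ 1.12160 × 20.5924 = 0.999997
Product ≈ 1 (deviation 0.000%, within rounding noise).

1.0000 (no arbitrage)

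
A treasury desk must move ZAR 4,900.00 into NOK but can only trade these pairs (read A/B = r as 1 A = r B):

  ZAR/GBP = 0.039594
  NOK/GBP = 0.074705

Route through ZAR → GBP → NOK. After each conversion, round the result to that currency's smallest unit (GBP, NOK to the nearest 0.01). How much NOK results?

ZAR 4,900.00 × 0.039594 = GBP 194.01
GBP 194.01 ÷ 0.074705 = NOK 2,597.01

NOK 2,597.01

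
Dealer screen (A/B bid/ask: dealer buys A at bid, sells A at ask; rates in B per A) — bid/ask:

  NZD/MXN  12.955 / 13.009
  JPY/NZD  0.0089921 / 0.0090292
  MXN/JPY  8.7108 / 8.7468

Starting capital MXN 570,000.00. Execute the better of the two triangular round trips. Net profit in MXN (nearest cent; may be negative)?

Net profit: MXN 8,404.21

Best loop MXN → JPY → NZD → MXN:
MXN 570,000.00 × 8.7108 (sell MXN at bid) = JPY 4,965,156
JPY 4,965,156 × 0.0089921 (sell JPY at bid) = NZD 44,647.18
NZD 44,647.18 × 12.955 (sell NZD at bid) = MXN 578,404.21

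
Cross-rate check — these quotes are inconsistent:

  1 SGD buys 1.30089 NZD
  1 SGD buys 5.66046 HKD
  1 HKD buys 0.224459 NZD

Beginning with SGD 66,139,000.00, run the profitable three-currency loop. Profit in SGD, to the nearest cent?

Profitable loop is SGD → NZD → HKD → SGD:
SGD 66,139,000.00 × 1.30089 = NZD 86,039,563.71
NZD 86,039,563.71 ÷ 0.224459 = HKD 383,319,731.93
HKD 383,319,731.93 ÷ 5.66046 = SGD 67,718,830.61
Profit = SGD 67,718,830.61 − SGD 66,139,000.00

Profit: SGD 1,579,830.61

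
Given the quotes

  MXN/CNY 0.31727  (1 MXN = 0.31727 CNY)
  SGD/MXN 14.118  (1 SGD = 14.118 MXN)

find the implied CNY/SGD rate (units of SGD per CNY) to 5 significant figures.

1 CNY ÷ 0.31727 = 3.15189 MXN
3.15189 MXN ÷ 14.118 = 0.223253 SGD

CNY/SGD = 0.22325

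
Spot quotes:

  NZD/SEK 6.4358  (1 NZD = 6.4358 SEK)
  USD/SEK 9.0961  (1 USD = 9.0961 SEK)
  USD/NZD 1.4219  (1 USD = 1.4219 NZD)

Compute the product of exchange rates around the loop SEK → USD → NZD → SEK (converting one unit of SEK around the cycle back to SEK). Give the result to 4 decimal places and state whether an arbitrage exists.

1.0060 (arbitrage exists)

Around SEK → USD → NZD → SEK: 1 ÷ 9.0961 × 1.4219 × 6.4358 = 1.006043
Product > 1; profitable direction is SEK → USD → NZD → SEK.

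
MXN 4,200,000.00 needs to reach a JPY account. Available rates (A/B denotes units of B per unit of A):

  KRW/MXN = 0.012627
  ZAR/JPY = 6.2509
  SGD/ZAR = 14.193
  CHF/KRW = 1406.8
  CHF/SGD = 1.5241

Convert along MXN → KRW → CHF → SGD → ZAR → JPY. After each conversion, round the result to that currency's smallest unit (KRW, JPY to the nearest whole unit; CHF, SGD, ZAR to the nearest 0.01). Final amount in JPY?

JPY 31,970,318

MXN 4,200,000.00 ÷ 0.012627 = KRW 332,620,575
KRW 332,620,575 ÷ 1406.8 = CHF 236,437.71
CHF 236,437.71 × 1.5241 = SGD 360,354.71
SGD 360,354.71 × 14.193 = ZAR 5,114,514.40
ZAR 5,114,514.40 × 6.2509 = JPY 31,970,318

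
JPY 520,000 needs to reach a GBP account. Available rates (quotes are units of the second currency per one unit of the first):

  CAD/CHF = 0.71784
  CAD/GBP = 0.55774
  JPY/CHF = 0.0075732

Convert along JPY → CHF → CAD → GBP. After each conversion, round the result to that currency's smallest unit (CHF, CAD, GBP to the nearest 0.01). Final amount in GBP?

JPY 520,000 × 0.0075732 = CHF 3,938.06
CHF 3,938.06 ÷ 0.71784 = CAD 5,485.99
CAD 5,485.99 × 0.55774 = GBP 3,059.76

GBP 3,059.76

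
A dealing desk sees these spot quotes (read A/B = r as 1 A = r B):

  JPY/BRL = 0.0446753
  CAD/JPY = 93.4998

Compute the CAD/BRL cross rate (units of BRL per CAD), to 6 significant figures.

CAD/BRL = 4.17713

1 CAD × 93.4998 = 93.4998 JPY
93.4998 JPY × 0.0446753 = 4.17713 BRL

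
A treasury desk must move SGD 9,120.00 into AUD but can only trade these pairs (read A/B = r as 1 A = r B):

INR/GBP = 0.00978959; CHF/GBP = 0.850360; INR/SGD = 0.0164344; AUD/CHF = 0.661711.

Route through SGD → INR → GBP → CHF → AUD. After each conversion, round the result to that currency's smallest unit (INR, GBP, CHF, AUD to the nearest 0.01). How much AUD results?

SGD 9,120.00 ÷ 0.0164344 = INR 554,933.55
INR 554,933.55 × 0.00978959 = GBP 5,432.57
GBP 5,432.57 ÷ 0.850360 = CHF 6,388.55
CHF 6,388.55 ÷ 0.661711 = AUD 9,654.59

AUD 9,654.59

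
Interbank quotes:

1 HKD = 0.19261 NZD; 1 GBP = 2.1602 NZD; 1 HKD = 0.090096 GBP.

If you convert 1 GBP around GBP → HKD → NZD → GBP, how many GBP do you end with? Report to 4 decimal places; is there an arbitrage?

Around GBP → HKD → NZD → GBP: 1 ÷ 0.090096 × 0.19261 ÷ 2.1602 = 0.989645
Product < 1; profitable direction is GBP → NZD → HKD → GBP.

0.9896 (arbitrage exists)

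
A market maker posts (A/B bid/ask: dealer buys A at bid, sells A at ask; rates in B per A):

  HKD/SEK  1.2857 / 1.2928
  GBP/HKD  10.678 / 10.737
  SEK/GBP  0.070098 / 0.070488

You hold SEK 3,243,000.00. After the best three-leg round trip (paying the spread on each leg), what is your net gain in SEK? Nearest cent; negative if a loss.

Net profit: SEK 71,495.73

Best loop SEK → HKD → GBP → SEK:
SEK 3,243,000.00 ÷ 1.2928 (buy HKD at ask) = HKD 2,508,508.66
HKD 2,508,508.66 ÷ 10.737 (buy GBP at ask) = GBP 233,632.18
GBP 233,632.18 ÷ 0.070488 (buy SEK at ask) = SEK 3,314,495.73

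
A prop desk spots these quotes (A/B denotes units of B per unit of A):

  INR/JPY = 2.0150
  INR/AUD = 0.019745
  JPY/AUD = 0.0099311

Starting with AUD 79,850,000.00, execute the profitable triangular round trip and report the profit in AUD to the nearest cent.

Profit: AUD 1,076,393.77

Profitable loop is AUD → INR → JPY → AUD:
AUD 79,850,000.00 ÷ 0.019745 = INR 4,044,061,787.79
INR 4,044,061,787.79 × 2.0150 = JPY 8,148,784,502
JPY 8,148,784,502 × 0.0099311 = AUD 80,926,393.77
Profit = AUD 80,926,393.77 − AUD 79,850,000.00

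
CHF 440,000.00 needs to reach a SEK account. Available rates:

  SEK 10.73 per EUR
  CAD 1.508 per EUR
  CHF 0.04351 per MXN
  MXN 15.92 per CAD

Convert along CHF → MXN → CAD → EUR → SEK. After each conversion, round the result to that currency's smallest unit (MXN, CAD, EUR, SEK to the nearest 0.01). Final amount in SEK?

CHF 440,000.00 ÷ 0.04351 = MXN 10,112,617.79
MXN 10,112,617.79 ÷ 15.92 = CAD 635,214.69
CAD 635,214.69 ÷ 1.508 = EUR 421,229.90
EUR 421,229.90 × 10.73 = SEK 4,519,796.83

SEK 4,519,796.83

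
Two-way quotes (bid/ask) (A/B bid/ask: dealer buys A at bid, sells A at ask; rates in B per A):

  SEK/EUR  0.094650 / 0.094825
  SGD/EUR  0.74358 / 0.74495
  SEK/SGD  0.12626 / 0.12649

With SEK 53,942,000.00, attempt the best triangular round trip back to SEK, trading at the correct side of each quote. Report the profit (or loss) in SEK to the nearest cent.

Net profit: SEK 241,162.01

Best loop SEK → EUR → SGD → SEK:
SEK 53,942,000.00 × 0.094650 (sell SEK at bid) = EUR 5,105,610.30
EUR 5,105,610.30 ÷ 0.74495 (buy SGD at ask) = SGD 6,853,628.16
SGD 6,853,628.16 ÷ 0.12649 (buy SEK at ask) = SEK 54,183,162.01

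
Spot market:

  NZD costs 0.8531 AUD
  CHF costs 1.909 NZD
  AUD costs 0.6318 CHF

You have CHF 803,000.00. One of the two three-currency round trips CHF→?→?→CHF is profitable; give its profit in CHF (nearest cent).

Profitable loop is CHF → NZD → AUD → CHF:
CHF 803,000.00 × 1.909 = NZD 1,532,927.00
NZD 1,532,927.00 × 0.8531 = AUD 1,307,740.02
AUD 1,307,740.02 × 0.6318 = CHF 826,230.15
Profit = CHF 826,230.15 − CHF 803,000.00

Profit: CHF 23,230.15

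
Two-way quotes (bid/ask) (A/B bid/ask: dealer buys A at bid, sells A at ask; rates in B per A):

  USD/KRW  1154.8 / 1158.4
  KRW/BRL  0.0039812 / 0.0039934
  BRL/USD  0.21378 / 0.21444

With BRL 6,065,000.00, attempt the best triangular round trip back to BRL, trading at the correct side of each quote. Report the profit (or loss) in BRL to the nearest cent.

Net profit: BRL 48,974.80

Best loop BRL → KRW → USD → BRL:
BRL 6,065,000.00 ÷ 0.0039934 (buy KRW at ask) = KRW 1,518,755,947
KRW 1,518,755,947 ÷ 1158.4 (buy USD at ask) = USD 1,311,080.76
USD 1,311,080.76 ÷ 0.21444 (buy BRL at ask) = BRL 6,113,974.80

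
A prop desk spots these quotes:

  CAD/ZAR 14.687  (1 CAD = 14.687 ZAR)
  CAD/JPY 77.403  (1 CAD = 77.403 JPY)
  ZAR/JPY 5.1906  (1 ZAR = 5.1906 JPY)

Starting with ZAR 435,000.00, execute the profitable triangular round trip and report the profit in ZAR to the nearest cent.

Profit: ZAR 6,668.47

Profitable loop is ZAR → CAD → JPY → ZAR:
ZAR 435,000.00 ÷ 14.687 = CAD 29,618.03
CAD 29,618.03 × 77.403 = JPY 2,292,524
JPY 2,292,524 ÷ 5.1906 = ZAR 441,668.47
Profit = ZAR 441,668.47 − ZAR 435,000.00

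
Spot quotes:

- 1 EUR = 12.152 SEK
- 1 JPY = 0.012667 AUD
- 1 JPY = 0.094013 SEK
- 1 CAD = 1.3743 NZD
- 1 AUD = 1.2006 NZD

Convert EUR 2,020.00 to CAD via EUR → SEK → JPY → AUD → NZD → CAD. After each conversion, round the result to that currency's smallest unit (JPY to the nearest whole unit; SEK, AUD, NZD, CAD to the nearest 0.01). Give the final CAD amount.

CAD 2,889.36

EUR 2,020.00 × 12.152 = SEK 24,547.04
SEK 24,547.04 ÷ 0.094013 = JPY 261,103
JPY 261,103 × 0.012667 = AUD 3,307.39
AUD 3,307.39 × 1.2006 = NZD 3,970.85
NZD 3,970.85 ÷ 1.3743 = CAD 2,889.36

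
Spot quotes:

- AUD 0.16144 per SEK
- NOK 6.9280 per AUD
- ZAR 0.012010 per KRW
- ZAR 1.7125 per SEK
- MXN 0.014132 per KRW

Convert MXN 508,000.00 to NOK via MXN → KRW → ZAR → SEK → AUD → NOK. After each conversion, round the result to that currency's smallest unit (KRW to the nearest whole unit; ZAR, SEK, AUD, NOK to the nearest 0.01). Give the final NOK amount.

MXN 508,000.00 ÷ 0.014132 = KRW 35,946,787
KRW 35,946,787 × 0.012010 = ZAR 431,720.91
ZAR 431,720.91 ÷ 1.7125 = SEK 252,099.80
SEK 252,099.80 × 0.16144 = AUD 40,698.99
AUD 40,698.99 × 6.9280 = NOK 281,962.60

NOK 281,962.60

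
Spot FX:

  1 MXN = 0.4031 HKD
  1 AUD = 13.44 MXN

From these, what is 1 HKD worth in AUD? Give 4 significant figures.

1 HKD ÷ 0.4031 = 2.48077 MXN
2.48077 MXN ÷ 13.44 = 0.184581 AUD

HKD/AUD = 0.1846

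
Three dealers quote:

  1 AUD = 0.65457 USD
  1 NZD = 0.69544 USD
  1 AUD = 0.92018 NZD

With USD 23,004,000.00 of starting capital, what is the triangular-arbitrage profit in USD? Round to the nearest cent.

Profitable loop is USD → NZD → AUD → USD:
USD 23,004,000.00 ÷ 0.69544 = NZD 33,078,338.89
NZD 33,078,338.89 ÷ 0.92018 = AUD 35,947,682.95
AUD 35,947,682.95 × 0.65457 = USD 23,530,274.83
Profit = USD 23,530,274.83 − USD 23,004,000.00

Profit: USD 526,274.83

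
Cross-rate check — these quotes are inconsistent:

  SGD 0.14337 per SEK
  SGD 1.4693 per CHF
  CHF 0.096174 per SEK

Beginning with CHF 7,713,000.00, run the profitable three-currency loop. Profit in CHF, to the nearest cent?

Profit: CHF 112,524.56

Profitable loop is CHF → SEK → SGD → CHF:
CHF 7,713,000.00 ÷ 0.096174 = SEK 80,198,390.42
SEK 80,198,390.42 × 0.14337 = SGD 11,498,043.23
SGD 11,498,043.23 ÷ 1.4693 = CHF 7,825,524.56
Profit = CHF 7,825,524.56 − CHF 7,713,000.00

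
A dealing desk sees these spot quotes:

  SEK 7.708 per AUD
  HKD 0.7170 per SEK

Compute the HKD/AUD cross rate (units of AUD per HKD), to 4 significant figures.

HKD/AUD = 0.1809

1 HKD ÷ 0.7170 = 1.3947 SEK
1.3947 SEK ÷ 7.708 = 0.180942 AUD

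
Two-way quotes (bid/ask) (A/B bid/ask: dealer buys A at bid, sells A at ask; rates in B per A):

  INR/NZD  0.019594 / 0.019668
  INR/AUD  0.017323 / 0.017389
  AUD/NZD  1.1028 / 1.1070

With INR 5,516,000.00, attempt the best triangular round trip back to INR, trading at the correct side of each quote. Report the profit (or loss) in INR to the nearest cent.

Net profit: INR 98,681.60

Best loop INR → NZD → AUD → INR:
INR 5,516,000.00 × 0.019594 (sell INR at bid) = NZD 108,080.50
NZD 108,080.50 ÷ 1.1070 (buy AUD at ask) = AUD 97,633.70
AUD 97,633.70 ÷ 0.017389 (buy INR at ask) = INR 5,614,681.60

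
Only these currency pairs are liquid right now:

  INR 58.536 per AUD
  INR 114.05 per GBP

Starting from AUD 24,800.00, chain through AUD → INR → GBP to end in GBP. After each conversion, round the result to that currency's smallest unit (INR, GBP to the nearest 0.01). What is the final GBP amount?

AUD 24,800.00 × 58.536 = INR 1,451,692.80
INR 1,451,692.80 ÷ 114.05 = GBP 12,728.56

GBP 12,728.56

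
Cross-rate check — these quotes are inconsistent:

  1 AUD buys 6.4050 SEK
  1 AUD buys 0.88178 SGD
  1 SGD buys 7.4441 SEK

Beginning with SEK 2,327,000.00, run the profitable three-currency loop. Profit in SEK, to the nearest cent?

Profit: SEK 57,787.53

Profitable loop is SEK → AUD → SGD → SEK:
SEK 2,327,000.00 ÷ 6.4050 = AUD 363,309.91
AUD 363,309.91 × 0.88178 = SGD 320,359.42
SGD 320,359.42 × 7.4441 = SEK 2,384,787.53
Profit = SEK 2,384,787.53 − SEK 2,327,000.00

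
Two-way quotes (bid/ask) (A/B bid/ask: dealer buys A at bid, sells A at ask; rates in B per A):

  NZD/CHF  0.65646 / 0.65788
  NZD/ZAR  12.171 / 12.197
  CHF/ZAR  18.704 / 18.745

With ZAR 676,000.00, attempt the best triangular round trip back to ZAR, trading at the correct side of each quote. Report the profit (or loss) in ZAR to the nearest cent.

Net profit: ZAR 4,513.01

Best loop ZAR → NZD → CHF → ZAR:
ZAR 676,000.00 ÷ 12.197 (buy NZD at ask) = NZD 55,423.46
NZD 55,423.46 × 0.65646 (sell NZD at bid) = CHF 36,383.29
CHF 36,383.29 × 18.704 (sell CHF at bid) = ZAR 680,513.01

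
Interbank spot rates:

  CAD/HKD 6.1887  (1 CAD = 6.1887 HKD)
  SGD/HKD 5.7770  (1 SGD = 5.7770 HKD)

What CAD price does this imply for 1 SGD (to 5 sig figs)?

1 SGD × 5.7770 = 5.777 HKD
5.777 HKD ÷ 6.1887 = 0.933476 CAD

SGD/CAD = 0.93348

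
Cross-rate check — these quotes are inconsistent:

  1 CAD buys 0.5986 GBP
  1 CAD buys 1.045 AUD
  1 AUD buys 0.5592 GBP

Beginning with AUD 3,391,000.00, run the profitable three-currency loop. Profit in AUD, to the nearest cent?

Profitable loop is AUD → CAD → GBP → AUD:
AUD 3,391,000.00 ÷ 1.045 = CAD 3,244,976.08
CAD 3,244,976.08 × 0.5986 = GBP 1,942,442.68
GBP 1,942,442.68 ÷ 0.5592 = AUD 3,473,609.94
Profit = AUD 3,473,609.94 − AUD 3,391,000.00

Profit: AUD 82,609.94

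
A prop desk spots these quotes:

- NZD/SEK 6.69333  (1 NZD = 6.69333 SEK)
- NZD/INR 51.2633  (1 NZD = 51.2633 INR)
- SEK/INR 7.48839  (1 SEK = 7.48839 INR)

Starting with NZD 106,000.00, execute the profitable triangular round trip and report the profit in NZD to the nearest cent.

Profitable loop is NZD → INR → SEK → NZD:
NZD 106,000.00 × 51.2633 = INR 5,433,909.80
INR 5,433,909.80 ÷ 7.48839 = SEK 725,644.60
SEK 725,644.60 ÷ 6.69333 = NZD 108,413.09
Profit = NZD 108,413.09 − NZD 106,000.00

Profit: NZD 2,413.09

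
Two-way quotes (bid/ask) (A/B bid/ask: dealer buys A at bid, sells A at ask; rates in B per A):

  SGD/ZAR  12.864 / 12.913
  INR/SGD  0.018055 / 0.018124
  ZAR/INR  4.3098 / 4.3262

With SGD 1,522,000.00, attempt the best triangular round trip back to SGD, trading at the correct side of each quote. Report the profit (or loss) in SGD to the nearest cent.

Best loop SGD → ZAR → INR → SGD:
SGD 1,522,000.00 × 12.864 (sell SGD at bid) = ZAR 19,579,008.00
ZAR 19,579,008.00 × 4.3098 (sell ZAR at bid) = INR 84,381,608.68
INR 84,381,608.68 × 0.018055 (sell INR at bid) = SGD 1,523,509.94

Net profit: SGD 1,509.94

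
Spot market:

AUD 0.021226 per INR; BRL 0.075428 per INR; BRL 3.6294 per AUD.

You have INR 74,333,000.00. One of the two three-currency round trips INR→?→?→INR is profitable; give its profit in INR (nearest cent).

Profit: INR 1,586,276.94

Profitable loop is INR → AUD → BRL → INR:
INR 74,333,000.00 × 0.021226 = AUD 1,577,792.26
AUD 1,577,792.26 × 3.6294 = BRL 5,726,439.22
BRL 5,726,439.22 ÷ 0.075428 = INR 75,919,276.94
Profit = INR 75,919,276.94 − INR 74,333,000.00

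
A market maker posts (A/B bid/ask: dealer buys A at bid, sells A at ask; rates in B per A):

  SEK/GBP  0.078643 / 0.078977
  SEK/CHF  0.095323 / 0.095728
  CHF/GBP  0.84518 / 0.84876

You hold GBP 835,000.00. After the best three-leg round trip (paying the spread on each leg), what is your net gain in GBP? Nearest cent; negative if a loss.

Net profit: GBP 16,790.43

Best loop GBP → SEK → CHF → GBP:
GBP 835,000.00 ÷ 0.078977 (buy SEK at ask) = SEK 10,572,698.38
SEK 10,572,698.38 × 0.095323 (sell SEK at bid) = CHF 1,007,821.33
CHF 1,007,821.33 × 0.84518 (sell CHF at bid) = GBP 851,790.43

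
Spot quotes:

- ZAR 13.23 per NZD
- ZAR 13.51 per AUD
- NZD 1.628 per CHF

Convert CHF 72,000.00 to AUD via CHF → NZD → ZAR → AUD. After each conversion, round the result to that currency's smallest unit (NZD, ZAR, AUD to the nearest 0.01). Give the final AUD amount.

CHF 72,000.00 × 1.628 = NZD 117,216.00
NZD 117,216.00 × 13.23 = ZAR 1,550,767.68
ZAR 1,550,767.68 ÷ 13.51 = AUD 114,786.65

AUD 114,786.65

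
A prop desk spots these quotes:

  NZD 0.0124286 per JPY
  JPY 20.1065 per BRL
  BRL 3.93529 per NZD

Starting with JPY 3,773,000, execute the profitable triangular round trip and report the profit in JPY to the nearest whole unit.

Profit: JPY 63,643

Profitable loop is JPY → BRL → NZD → JPY:
JPY 3,773,000 ÷ 20.1065 = BRL 187,650.76
BRL 187,650.76 ÷ 3.93529 = NZD 47,684.10
NZD 47,684.10 ÷ 0.0124286 = JPY 3,836,643
Profit = JPY 3,836,643 − JPY 3,773,000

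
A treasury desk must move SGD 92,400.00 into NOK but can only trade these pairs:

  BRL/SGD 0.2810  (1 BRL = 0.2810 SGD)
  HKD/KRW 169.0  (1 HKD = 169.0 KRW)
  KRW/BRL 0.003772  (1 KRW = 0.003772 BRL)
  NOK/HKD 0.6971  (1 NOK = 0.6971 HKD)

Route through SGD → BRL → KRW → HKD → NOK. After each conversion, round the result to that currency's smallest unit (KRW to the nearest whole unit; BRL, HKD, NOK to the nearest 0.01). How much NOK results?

NOK 739,966.70

SGD 92,400.00 ÷ 0.2810 = BRL 328,825.62
BRL 328,825.62 ÷ 0.003772 = KRW 87,175,403
KRW 87,175,403 ÷ 169.0 = HKD 515,830.79
HKD 515,830.79 ÷ 0.6971 = NOK 739,966.70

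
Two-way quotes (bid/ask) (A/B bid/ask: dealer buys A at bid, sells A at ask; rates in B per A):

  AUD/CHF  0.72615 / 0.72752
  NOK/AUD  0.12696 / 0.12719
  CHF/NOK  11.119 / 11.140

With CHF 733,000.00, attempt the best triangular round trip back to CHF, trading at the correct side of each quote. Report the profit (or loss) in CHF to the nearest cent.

Best loop CHF → NOK → AUD → CHF:
CHF 733,000.00 × 11.119 (sell CHF at bid) = NOK 8,150,227.00
NOK 8,150,227.00 × 0.12696 (sell NOK at bid) = AUD 1,034,752.82
AUD 1,034,752.82 × 0.72615 (sell AUD at bid) = CHF 751,385.76

Net profit: CHF 18,385.76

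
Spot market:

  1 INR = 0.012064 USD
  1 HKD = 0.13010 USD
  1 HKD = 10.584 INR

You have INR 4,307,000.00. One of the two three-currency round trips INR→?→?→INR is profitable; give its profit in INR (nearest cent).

Profit: INR 81,448.53

Profitable loop is INR → HKD → USD → INR:
INR 4,307,000.00 ÷ 10.584 = HKD 406,935.00
HKD 406,935.00 × 0.13010 = USD 52,942.24
USD 52,942.24 ÷ 0.012064 = INR 4,388,448.53
Profit = INR 4,388,448.53 − INR 4,307,000.00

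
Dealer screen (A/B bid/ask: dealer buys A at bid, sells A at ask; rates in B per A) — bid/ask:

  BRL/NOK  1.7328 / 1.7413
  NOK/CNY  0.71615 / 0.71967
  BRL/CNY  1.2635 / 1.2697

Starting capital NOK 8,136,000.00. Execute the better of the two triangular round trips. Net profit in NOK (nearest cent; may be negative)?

Best loop NOK → BRL → CNY → NOK:
NOK 8,136,000.00 ÷ 1.7413 (buy BRL at ask) = BRL 4,672,371.22
BRL 4,672,371.22 × 1.2635 (sell BRL at bid) = CNY 5,903,541.03
CNY 5,903,541.03 ÷ 0.71967 (buy NOK at ask) = NOK 8,203,122.31

Net profit: NOK 67,122.31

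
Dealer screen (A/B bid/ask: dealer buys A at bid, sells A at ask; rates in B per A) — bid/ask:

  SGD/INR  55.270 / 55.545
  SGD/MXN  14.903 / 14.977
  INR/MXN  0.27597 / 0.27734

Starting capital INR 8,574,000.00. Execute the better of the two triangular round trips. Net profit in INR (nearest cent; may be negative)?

Net profit: INR 157,924.81

Best loop INR → MXN → SGD → INR:
INR 8,574,000.00 × 0.27597 (sell INR at bid) = MXN 2,366,166.78
MXN 2,366,166.78 ÷ 14.977 (buy SGD at ask) = SGD 157,986.70
SGD 157,986.70 × 55.270 (sell SGD at bid) = INR 8,731,924.81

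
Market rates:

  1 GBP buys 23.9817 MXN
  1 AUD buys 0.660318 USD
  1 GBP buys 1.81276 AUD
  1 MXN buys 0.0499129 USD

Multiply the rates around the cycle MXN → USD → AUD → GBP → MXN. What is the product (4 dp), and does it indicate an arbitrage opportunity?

1.0000 (no arbitrage)

Around MXN → USD → AUD → GBP → MXN: 1 × 0.0499129 ÷ 0.660318 ÷ 1.81276 × 23.9817 = 0.999998
Product ≈ 1 (deviation 0.000%, within rounding noise).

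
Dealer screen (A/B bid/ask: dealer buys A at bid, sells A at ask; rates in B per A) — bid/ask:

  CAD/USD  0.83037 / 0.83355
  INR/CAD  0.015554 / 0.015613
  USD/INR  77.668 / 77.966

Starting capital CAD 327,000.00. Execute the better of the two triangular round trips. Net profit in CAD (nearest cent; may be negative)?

Net profit: CAD 1,022.49

Best loop CAD → USD → INR → CAD:
CAD 327,000.00 × 0.83037 (sell CAD at bid) = USD 271,530.99
USD 271,530.99 × 77.668 (sell USD at bid) = INR 21,089,268.93
INR 21,089,268.93 × 0.015554 (sell INR at bid) = CAD 328,022.49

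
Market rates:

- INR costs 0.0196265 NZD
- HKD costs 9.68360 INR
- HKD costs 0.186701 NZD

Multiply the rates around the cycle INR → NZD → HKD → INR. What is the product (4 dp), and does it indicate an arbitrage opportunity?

Around INR → NZD → HKD → INR: 1 × 0.0196265 ÷ 0.186701 × 9.68360 = 1.017965
Product > 1; profitable direction is INR → NZD → HKD → INR.

1.0180 (arbitrage exists)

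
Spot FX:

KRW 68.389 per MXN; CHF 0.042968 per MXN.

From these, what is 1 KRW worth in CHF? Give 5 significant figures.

KRW/CHF = 0.00062829

1 KRW ÷ 68.389 = 0.0146222 MXN
0.0146222 MXN × 0.042968 = 0.000628288 CHF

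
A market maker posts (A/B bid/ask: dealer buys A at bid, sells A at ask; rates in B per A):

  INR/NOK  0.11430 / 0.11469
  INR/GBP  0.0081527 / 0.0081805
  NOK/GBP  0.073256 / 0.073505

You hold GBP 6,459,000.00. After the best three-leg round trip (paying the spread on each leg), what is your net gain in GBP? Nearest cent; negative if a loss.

Best loop GBP → INR → NOK → GBP:
GBP 6,459,000.00 ÷ 0.0081805 (buy INR at ask) = INR 789,560,540.31
INR 789,560,540.31 × 0.11430 (sell INR at bid) = NOK 90,246,769.76
NOK 90,246,769.76 × 0.073256 (sell NOK at bid) = GBP 6,611,117.37

Net profit: GBP 152,117.37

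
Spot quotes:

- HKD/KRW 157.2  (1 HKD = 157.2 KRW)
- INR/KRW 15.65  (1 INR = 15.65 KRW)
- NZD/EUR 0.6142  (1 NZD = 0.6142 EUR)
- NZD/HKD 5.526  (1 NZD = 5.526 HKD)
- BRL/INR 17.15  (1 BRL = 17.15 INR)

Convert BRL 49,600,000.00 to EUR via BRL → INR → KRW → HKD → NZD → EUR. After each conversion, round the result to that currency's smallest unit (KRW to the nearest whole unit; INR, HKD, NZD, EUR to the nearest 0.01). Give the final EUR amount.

EUR 9,412,533.45

BRL 49,600,000.00 × 17.15 = INR 850,640,000.00
INR 850,640,000.00 × 15.65 = KRW 13,312,516,000
KRW 13,312,516,000 ÷ 157.2 = HKD 84,685,216.28
HKD 84,685,216.28 ÷ 5.526 = NZD 15,324,867.22
NZD 15,324,867.22 × 0.6142 = EUR 9,412,533.45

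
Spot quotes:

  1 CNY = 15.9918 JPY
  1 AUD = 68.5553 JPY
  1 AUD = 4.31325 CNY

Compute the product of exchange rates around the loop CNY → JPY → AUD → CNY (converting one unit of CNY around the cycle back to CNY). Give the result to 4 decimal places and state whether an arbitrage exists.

1.0061 (arbitrage exists)

Around CNY → JPY → AUD → CNY: 1 × 15.9918 ÷ 68.5553 × 4.31325 = 1.006146
Product > 1; profitable direction is CNY → JPY → AUD → CNY.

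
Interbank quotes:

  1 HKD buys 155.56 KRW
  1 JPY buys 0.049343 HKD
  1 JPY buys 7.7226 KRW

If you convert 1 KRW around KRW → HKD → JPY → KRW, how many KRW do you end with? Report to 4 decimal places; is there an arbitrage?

Around KRW → HKD → JPY → KRW: 1 ÷ 155.56 ÷ 0.049343 × 7.7226 = 1.006097
Product > 1; profitable direction is KRW → HKD → JPY → KRW.

1.0061 (arbitrage exists)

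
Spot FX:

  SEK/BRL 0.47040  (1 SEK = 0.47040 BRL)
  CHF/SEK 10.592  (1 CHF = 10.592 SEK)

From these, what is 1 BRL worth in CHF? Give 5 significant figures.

1 BRL ÷ 0.47040 = 2.12585 SEK
2.12585 SEK ÷ 10.592 = 0.200703 CHF

BRL/CHF = 0.20070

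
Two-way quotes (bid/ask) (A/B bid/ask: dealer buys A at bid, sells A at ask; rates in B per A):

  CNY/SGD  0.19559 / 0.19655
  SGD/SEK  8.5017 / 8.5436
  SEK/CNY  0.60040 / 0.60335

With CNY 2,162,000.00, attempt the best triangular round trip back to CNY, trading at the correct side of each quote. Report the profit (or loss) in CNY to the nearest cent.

Net result: CNY -3,516.19 (no profitable arbitrage after spreads)

Best loop CNY → SGD → SEK → CNY:
CNY 2,162,000.00 × 0.19559 (sell CNY at bid) = SGD 422,865.58
SGD 422,865.58 × 8.5017 (sell SGD at bid) = SEK 3,595,076.30
SEK 3,595,076.30 × 0.60040 (sell SEK at bid) = CNY 2,158,483.81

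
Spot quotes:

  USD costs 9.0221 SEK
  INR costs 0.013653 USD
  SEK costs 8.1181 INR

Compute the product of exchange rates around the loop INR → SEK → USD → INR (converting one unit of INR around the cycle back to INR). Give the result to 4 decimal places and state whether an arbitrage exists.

1.0000 (no arbitrage)

Around INR → SEK → USD → INR: 1 ÷ 8.1181 ÷ 9.0221 ÷ 0.013653 = 1.000023
Product ≈ 1 (deviation 0.002%, within rounding noise).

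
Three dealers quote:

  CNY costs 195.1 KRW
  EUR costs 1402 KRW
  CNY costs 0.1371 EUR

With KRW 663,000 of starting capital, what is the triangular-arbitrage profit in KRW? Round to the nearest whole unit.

Profitable loop is KRW → EUR → CNY → KRW:
KRW 663,000 ÷ 1402 = EUR 472.90
EUR 472.90 ÷ 0.1371 = CNY 3,449.28
CNY 3,449.28 × 195.1 = KRW 672,954
Profit = KRW 672,954 − KRW 663,000

Profit: KRW 9,954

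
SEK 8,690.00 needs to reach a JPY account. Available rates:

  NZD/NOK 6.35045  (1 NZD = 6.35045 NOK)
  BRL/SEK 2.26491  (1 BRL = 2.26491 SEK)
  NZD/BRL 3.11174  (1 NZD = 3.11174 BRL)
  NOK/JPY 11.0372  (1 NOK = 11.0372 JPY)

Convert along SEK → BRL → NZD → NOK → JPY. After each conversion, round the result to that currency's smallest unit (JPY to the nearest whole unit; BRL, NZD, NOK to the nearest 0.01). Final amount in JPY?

SEK 8,690.00 ÷ 2.26491 = BRL 3,836.80
BRL 3,836.80 ÷ 3.11174 = NZD 1,233.01
NZD 1,233.01 × 6.35045 = NOK 7,830.17
NOK 7,830.17 × 11.0372 = JPY 86,423

JPY 86,423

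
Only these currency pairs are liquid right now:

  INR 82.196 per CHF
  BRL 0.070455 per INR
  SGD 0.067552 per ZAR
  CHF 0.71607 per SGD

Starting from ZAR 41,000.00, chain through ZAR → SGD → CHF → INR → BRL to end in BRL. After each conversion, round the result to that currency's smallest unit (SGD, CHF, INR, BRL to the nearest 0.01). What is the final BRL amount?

BRL 11,485.24

ZAR 41,000.00 × 0.067552 = SGD 2,769.63
SGD 2,769.63 × 0.71607 = CHF 1,983.25
CHF 1,983.25 × 82.196 = INR 163,015.22
INR 163,015.22 × 0.070455 = BRL 11,485.24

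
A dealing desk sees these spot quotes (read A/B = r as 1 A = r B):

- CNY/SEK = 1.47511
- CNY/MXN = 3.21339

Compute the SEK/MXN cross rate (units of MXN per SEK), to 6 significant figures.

1 SEK ÷ 1.47511 = 0.677916 CNY
0.677916 CNY × 3.21339 = 2.17841 MXN

SEK/MXN = 2.17841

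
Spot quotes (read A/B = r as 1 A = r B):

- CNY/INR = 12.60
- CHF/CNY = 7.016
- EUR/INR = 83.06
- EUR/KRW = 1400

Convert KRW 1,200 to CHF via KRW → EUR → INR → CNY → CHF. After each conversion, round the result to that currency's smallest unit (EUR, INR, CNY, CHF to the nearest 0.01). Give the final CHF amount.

KRW 1,200 ÷ 1400 = EUR 0.86
EUR 0.86 × 83.06 = INR 71.43
INR 71.43 ÷ 12.60 = CNY 5.67
CNY 5.67 ÷ 7.016 = CHF 0.81

CHF 0.81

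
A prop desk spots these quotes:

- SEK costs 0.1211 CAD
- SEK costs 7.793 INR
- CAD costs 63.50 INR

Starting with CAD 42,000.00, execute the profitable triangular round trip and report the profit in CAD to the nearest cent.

Profit: CAD 563.38

Profitable loop is CAD → SEK → INR → CAD:
CAD 42,000.00 ÷ 0.1211 = SEK 346,820.81
SEK 346,820.81 × 7.793 = INR 2,702,774.57
INR 2,702,774.57 ÷ 63.50 = CAD 42,563.38
Profit = CAD 42,563.38 − CAD 42,000.00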